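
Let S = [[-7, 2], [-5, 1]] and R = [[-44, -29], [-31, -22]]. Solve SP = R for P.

P = [[6, 5], [-1, 3]]

Since S multiplies P on the left, P = S⁻¹R.
S has determinant 3; S⁻¹ = [[1/3, -2/3], [5/3, -7/3]].
P = S⁻¹R = [[1/3, -2/3], [5/3, -7/3]] · [[-44, -29], [-31, -22]] = [[6, 5], [-1, 3]].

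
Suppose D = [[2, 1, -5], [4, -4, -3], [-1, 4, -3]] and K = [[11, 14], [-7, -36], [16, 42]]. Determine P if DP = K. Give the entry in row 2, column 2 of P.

Since D multiplies P on the left, P = D⁻¹K.
det D = 3, so D⁻¹ = [[8, -17/3, -23/3], [5, -11/3, -14/3], [4, -3, -4]].
P = D⁻¹K = [[8, -17/3, -23/3], [5, -11/3, -14/3], [4, -3, -4]] · [[11, 14], [-7, -36], [16, 42]] = [[5, -6], [6, 6], [1, -4]].

6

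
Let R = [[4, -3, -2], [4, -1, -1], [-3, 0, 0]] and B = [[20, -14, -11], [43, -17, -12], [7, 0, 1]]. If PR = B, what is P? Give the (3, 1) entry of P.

1

Right-multiplying both sides by R⁻¹ gives P = BR⁻¹.
det R = -3; the adjugate gives R⁻¹ = [[0, 0, -1/3], [-1, 2, 4/3], [1, -3, -8/3]].
P = BR⁻¹ = [[20, -14, -11], [43, -17, -12], [7, 0, 1]] · [[0, 0, -1/3], [-1, 2, 4/3], [1, -3, -8/3]] = [[3, 5, 4], [5, 2, -5], [1, -3, -5]].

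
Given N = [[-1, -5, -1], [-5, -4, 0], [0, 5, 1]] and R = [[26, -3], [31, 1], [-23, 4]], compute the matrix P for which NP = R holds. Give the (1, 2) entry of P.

Since N multiplies P on the left, P = N⁻¹R.
N has determinant 4; N⁻¹ = [[-1, 0, -1], [5/4, -1/4, 5/4], [-25/4, 5/4, -21/4]].
P = N⁻¹R = [[-1, 0, -1], [5/4, -1/4, 5/4], [-25/4, 5/4, -21/4]] · [[26, -3], [31, 1], [-23, 4]] = [[-3, -1], [-4, 1], [-3, -1]].

-1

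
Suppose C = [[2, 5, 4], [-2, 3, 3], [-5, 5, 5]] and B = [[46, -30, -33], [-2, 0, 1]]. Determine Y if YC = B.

Y = [[3, -5, -6], [-1, 5, -2]]

Since C sits to the right of Y, Y = BC⁻¹.
det C = -5, so C⁻¹ = [[0, 1, -3/5], [1, -6, 14/5], [-1, 7, -16/5]].
Y = BC⁻¹ = [[46, -30, -33], [-2, 0, 1]] · [[0, 1, -3/5], [1, -6, 14/5], [-1, 7, -16/5]] = [[3, -5, -6], [-1, 5, -2]].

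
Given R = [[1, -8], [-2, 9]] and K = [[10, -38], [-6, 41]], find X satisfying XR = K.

X = [[-2, -6], [-4, 1]]

R is on the right of X, so right-multiply by R⁻¹: X = KR⁻¹.
det R = -7; the adjugate gives R⁻¹ = [[-9/7, -8/7], [-2/7, -1/7]].
X = KR⁻¹ = [[10, -38], [-6, 41]] · [[-9/7, -8/7], [-2/7, -1/7]] = [[-2, -6], [-4, 1]].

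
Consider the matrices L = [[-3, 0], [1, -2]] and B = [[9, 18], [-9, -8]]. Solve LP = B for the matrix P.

L is on the left of P, so left-multiply by L⁻¹: P = L⁻¹B.
det L = 6, so L⁻¹ = [[-1/3, 0], [-1/6, -1/2]].
P = L⁻¹B = [[-1/3, 0], [-1/6, -1/2]] · [[9, 18], [-9, -8]] = [[-3, -6], [3, 1]].

P = [[-3, -6], [3, 1]]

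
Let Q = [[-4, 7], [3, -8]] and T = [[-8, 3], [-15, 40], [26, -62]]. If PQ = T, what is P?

P = [[5, 4], [0, -5], [-2, 6]]

Right-multiplying both sides by Q⁻¹ gives P = TQ⁻¹.
det Q = 11; the adjugate gives Q⁻¹ = [[-8/11, -7/11], [-3/11, -4/11]].
P = TQ⁻¹ = [[-8, 3], [-15, 40], [26, -62]] · [[-8/11, -7/11], [-3/11, -4/11]] = [[5, 4], [0, -5], [-2, 6]].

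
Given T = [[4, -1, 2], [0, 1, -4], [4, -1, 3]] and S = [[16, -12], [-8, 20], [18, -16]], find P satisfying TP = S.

P = [[3, 0], [0, 4], [2, -4]]

Since T multiplies P on the left, P = T⁻¹S.
det T = 4; the adjugate gives T⁻¹ = [[-1/4, 1/4, 1/2], [-4, 1, 4], [-1, 0, 1]].
P = T⁻¹S = [[-1/4, 1/4, 1/2], [-4, 1, 4], [-1, 0, 1]] · [[16, -12], [-8, 20], [18, -16]] = [[3, 0], [0, 4], [2, -4]].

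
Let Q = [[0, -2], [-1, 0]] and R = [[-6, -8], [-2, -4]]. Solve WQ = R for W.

W = [[4, 6], [2, 2]]

Right-multiplying both sides by Q⁻¹ gives W = RQ⁻¹.
Q has determinant -2; Q⁻¹ = [[0, -1], [-1/2, 0]].
W = RQ⁻¹ = [[-6, -8], [-2, -4]] · [[0, -1], [-1/2, 0]] = [[4, 6], [2, 2]].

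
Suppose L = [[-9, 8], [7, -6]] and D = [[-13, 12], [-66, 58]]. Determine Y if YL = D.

Y = [[3, 2], [5, -3]]

L is on the right of Y, so right-multiply by L⁻¹: Y = DL⁻¹.
L has determinant -2; L⁻¹ = [[3, 4], [7/2, 9/2]].
Y = DL⁻¹ = [[-13, 12], [-66, 58]] · [[3, 4], [7/2, 9/2]] = [[3, 2], [5, -3]].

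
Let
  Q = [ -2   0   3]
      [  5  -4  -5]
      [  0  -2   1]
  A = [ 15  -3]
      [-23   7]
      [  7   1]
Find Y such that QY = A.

Left-multiplying both sides by Q⁻¹ gives Y = Q⁻¹A.
det Q = -2; the adjugate gives Q⁻¹ = [[7, 3, -6], [5/2, 1, -5/2], [5, 2, -4]].
Y = Q⁻¹A = [[7, 3, -6], [5/2, 1, -5/2], [5, 2, -4]] · [[15, -3], [-23, 7], [7, 1]] = [[-6, -6], [-3, -3], [1, -5]].

Y = [[-6, -6], [-3, -3], [1, -5]]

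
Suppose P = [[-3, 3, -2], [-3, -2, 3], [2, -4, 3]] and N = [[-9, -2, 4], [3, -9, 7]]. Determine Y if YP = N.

Y = [[4, 1, 3], [1, 0, 3]]

Since P sits to the right of Y, Y = NP⁻¹.
det P = -5, so P⁻¹ = [[-6/5, 1/5, -1], [-3, 1, -3], [-16/5, 6/5, -3]].
Y = NP⁻¹ = [[-9, -2, 4], [3, -9, 7]] · [[-6/5, 1/5, -1], [-3, 1, -3], [-16/5, 6/5, -3]] = [[4, 1, 3], [1, 0, 3]].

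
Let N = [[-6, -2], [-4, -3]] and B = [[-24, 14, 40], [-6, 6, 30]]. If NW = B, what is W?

W = [[6, -3, -6], [-6, 2, -2]]

N is on the left of W, so left-multiply by N⁻¹: W = N⁻¹B.
det N = 10, so N⁻¹ = [[-3/10, 1/5], [2/5, -3/5]].
W = N⁻¹B = [[-3/10, 1/5], [2/5, -3/5]] · [[-24, 14, 40], [-6, 6, 30]] = [[6, -3, -6], [-6, 2, -2]].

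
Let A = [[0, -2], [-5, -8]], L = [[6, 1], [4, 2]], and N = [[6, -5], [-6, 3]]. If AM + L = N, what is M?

AM = N − L = [[0, -6], [-10, 1]].
Left-multiplying both sides by A⁻¹ gives M = A⁻¹(N − L).
A has determinant -10; A⁻¹ = [[4/5, -1/5], [-1/2, 0]].
M = A⁻¹(N − L) = [[2, -5], [0, 3]].

M = [[2, -5], [0, 3]]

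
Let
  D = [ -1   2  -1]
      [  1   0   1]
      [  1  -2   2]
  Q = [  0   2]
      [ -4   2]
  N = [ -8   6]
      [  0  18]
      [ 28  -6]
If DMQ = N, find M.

M = [[4, 5], [5, 1], [5, -5]]

Isolating M: multiply by D⁻¹ from the left and Q⁻¹ from the right, so M = D⁻¹NQ⁻¹.
det D = -2, so D⁻¹ = [[-1, 1, -1], [1/2, 1/2, 0], [1, 0, 1]].
det Q = 8; the adjugate gives Q⁻¹ = [[1/4, -1/4], [1/2, 0]].
D⁻¹N = [[-20, 18], [-4, 12], [20, 0]].
M = (D⁻¹N)Q⁻¹ = [[4, 5], [5, 1], [5, -5]].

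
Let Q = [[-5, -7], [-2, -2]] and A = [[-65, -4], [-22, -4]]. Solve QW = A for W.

Since Q multiplies W on the left, W = Q⁻¹A.
det Q = -4, so Q⁻¹ = [[1/2, -7/4], [-1/2, 5/4]].
W = Q⁻¹A = [[1/2, -7/4], [-1/2, 5/4]] · [[-65, -4], [-22, -4]] = [[6, 5], [5, -3]].

W = [[6, 5], [5, -3]]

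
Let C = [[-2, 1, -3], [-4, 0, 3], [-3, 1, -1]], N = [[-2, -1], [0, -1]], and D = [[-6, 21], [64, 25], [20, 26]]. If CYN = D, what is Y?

Y = [[5, 2], [1, -5], [-4, 5]]

Y = C⁻¹DN⁻¹ (apply C⁻¹ on the left and N⁻¹ on the right).
det C = 5, so C⁻¹ = [[-3/5, -2/5, 3/5], [-13/5, -7/5, 18/5], [-4/5, -1/5, 4/5]].
det N = 2, so N⁻¹ = [[-1/2, 1/2], [0, -1]].
C⁻¹D = [[-10, -7], [-2, 4], [8, -1]].
Y = (C⁻¹D)N⁻¹ = [[5, 2], [1, -5], [-4, 5]].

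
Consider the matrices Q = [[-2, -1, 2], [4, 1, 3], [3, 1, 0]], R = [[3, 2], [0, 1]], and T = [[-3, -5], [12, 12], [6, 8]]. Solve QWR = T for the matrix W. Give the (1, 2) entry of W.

3

Left-multiply by Q⁻¹ and right-multiply by R⁻¹: W = Q⁻¹TR⁻¹.
Q has determinant -1; Q⁻¹ = [[3, -2, 5], [-9, 6, -14], [-1, 1, -2]].
det R = 3, so R⁻¹ = [[1/3, -2/3], [0, 1]].
Q⁻¹T = [[-3, 1], [15, 5], [3, 1]].
W = (Q⁻¹T)R⁻¹ = [[-1, 3], [5, -5], [1, -1]].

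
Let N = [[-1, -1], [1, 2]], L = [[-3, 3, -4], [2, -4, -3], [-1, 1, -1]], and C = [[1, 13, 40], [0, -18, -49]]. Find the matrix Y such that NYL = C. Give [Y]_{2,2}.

2

Isolating Y: multiply by N⁻¹ from the left and L⁻¹ from the right, so Y = N⁻¹CL⁻¹.
det N = -1, so N⁻¹ = [[-2, -1], [1, 1]].
det L = 2, so L⁻¹ = [[7/2, -1/2, -25/2], [5/2, -1/2, -17/2], [-1, 0, 3]].
N⁻¹C = [[-2, -8, -31], [1, -5, -9]].
Y = (N⁻¹C)L⁻¹ = [[4, 5, 0], [0, 2, 3]].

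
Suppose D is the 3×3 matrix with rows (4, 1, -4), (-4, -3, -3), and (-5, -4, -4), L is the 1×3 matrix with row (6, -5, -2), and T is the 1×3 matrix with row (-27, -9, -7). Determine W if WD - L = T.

WD = T + L = [[-21, -14, -9]].
Right-multiplying both sides by D⁻¹ gives W = (T + L)D⁻¹.
D has determinant -5; D⁻¹ = [[0, -4, 3], [1/5, 36/5, -28/5], [-1/5, -11/5, 8/5]].
W = (T + L)D⁻¹ = [[-1, 3, 1]].

W = [[-1, 3, 1]]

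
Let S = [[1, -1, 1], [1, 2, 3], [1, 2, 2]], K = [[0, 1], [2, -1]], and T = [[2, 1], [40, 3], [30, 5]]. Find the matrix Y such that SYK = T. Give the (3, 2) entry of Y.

5

Left-multiply by S⁻¹ and right-multiply by K⁻¹: Y = S⁻¹TK⁻¹.
S has determinant -3; S⁻¹ = [[2/3, -4/3, 5/3], [-1/3, -1/3, 2/3], [0, 1, -1]].
det K = -2, so K⁻¹ = [[1/2, 1/2], [1, 0]].
S⁻¹T = [[-2, 5], [6, 2], [10, -2]].
Y = (S⁻¹T)K⁻¹ = [[4, -1], [5, 3], [3, 5]].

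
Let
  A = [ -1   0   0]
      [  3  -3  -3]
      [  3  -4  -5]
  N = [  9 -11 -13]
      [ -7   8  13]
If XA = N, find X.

X = [[0, 1, 2], [4, 4, -5]]

Right-multiplying both sides by A⁻¹ gives X = NA⁻¹.
det A = -3; the adjugate gives A⁻¹ = [[-1, 0, 0], [-2, -5/3, 1], [1, 4/3, -1]].
X = NA⁻¹ = [[9, -11, -13], [-7, 8, 13]] · [[-1, 0, 0], [-2, -5/3, 1], [1, 4/3, -1]] = [[0, 1, 2], [4, 4, -5]].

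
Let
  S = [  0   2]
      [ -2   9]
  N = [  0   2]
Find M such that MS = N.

Since S sits to the right of M, M = NS⁻¹.
S has determinant 4; S⁻¹ = [[9/4, -1/2], [1/2, 0]].
M = NS⁻¹ = [[0, 2]] · [[9/4, -1/2], [1/2, 0]] = [[1, 0]].

M = [[1, 0]]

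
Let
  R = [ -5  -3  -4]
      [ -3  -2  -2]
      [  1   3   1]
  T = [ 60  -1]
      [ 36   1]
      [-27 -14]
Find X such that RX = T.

R is on the left of X, so left-multiply by R⁻¹: X = R⁻¹T.
det R = 5, so R⁻¹ = [[4/5, -9/5, -2/5], [1/5, -1/5, 2/5], [-7/5, 12/5, 1/5]].
X = R⁻¹T = [[4/5, -9/5, -2/5], [1/5, -1/5, 2/5], [-7/5, 12/5, 1/5]] · [[60, -1], [36, 1], [-27, -14]] = [[-6, 3], [-6, -6], [-3, 1]].

X = [[-6, 3], [-6, -6], [-3, 1]]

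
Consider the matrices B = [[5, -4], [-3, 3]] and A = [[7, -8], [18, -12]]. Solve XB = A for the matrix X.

X = [[-1, -4], [6, 4]]

B is on the right of X, so right-multiply by B⁻¹: X = AB⁻¹.
det B = 3, so B⁻¹ = [[1, 4/3], [1, 5/3]].
X = AB⁻¹ = [[7, -8], [18, -12]] · [[1, 4/3], [1, 5/3]] = [[-1, -4], [6, 4]].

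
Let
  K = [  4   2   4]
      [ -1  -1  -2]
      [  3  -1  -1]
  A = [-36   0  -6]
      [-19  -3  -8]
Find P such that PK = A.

P = [[-6, -6, -6], [-4, -3, -2]]

Right-multiplying both sides by K⁻¹ gives P = AK⁻¹.
det K = -2, so K⁻¹ = [[1/2, 1, 0], [7/2, 8, -2], [-2, -5, 1]].
P = AK⁻¹ = [[-36, 0, -6], [-19, -3, -8]] · [[1/2, 1, 0], [7/2, 8, -2], [-2, -5, 1]] = [[-6, -6, -6], [-4, -3, -2]].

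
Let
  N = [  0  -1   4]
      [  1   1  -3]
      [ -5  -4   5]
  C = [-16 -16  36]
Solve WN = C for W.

N is on the right of W, so right-multiply by N⁻¹: W = CN⁻¹.
N has determinant -6; N⁻¹ = [[7/6, 11/6, 1/6], [-5/3, -10/3, -2/3], [-1/6, -5/6, -1/6]].
W = CN⁻¹ = [[-16, -16, 36]] · [[7/6, 11/6, 1/6], [-5/3, -10/3, -2/3], [-1/6, -5/6, -1/6]] = [[2, -6, 2]].

W = [[2, -6, 2]]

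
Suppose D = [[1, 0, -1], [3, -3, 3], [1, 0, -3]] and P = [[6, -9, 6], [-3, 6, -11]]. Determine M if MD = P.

Since D sits to the right of M, M = PD⁻¹.
D has determinant 6; D⁻¹ = [[3/2, 0, -1/2], [2, -1/3, -1], [1/2, 0, -1/2]].
M = PD⁻¹ = [[6, -9, 6], [-3, 6, -11]] · [[3/2, 0, -1/2], [2, -1/3, -1], [1/2, 0, -1/2]] = [[-6, 3, 3], [2, -2, 1]].

M = [[-6, 3, 3], [2, -2, 1]]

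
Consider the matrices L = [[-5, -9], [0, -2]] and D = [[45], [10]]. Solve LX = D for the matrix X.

L is on the left of X, so left-multiply by L⁻¹: X = L⁻¹D.
det L = 10, so L⁻¹ = [[-1/5, 9/10], [0, -1/2]].
X = L⁻¹D = [[-1/5, 9/10], [0, -1/2]] · [[45], [10]] = [[0], [-5]].

X = [[0], [-5]]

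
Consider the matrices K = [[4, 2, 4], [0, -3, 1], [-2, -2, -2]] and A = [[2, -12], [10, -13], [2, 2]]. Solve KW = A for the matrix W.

W = [[1, -4], [-3, 4], [1, -1]]

Left-multiplying both sides by K⁻¹ gives W = K⁻¹A.
det K = 4; the adjugate gives K⁻¹ = [[2, -1, 7/2], [-1/2, 0, -1], [-3/2, 1, -3]].
W = K⁻¹A = [[2, -1, 7/2], [-1/2, 0, -1], [-3/2, 1, -3]] · [[2, -12], [10, -13], [2, 2]] = [[1, -4], [-3, 4], [1, -1]].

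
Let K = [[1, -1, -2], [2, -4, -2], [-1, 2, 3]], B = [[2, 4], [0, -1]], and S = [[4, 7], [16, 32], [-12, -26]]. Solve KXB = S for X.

Left-multiply by K⁻¹ and right-multiply by B⁻¹: X = K⁻¹SB⁻¹.
det K = -4; the adjugate gives K⁻¹ = [[2, 1/4, 3/2], [1, -1/4, 1/2], [0, 1/4, 1/2]].
det B = -2; the adjugate gives B⁻¹ = [[1/2, 2], [0, -1]].
K⁻¹S = [[-6, -17], [-6, -14], [-2, -5]].
X = (K⁻¹S)B⁻¹ = [[-3, 5], [-3, 2], [-1, 1]].

X = [[-3, 5], [-3, 2], [-1, 1]]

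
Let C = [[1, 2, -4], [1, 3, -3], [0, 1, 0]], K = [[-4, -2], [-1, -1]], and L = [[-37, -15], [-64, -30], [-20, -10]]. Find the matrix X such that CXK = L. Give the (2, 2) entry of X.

0

Isolating X: multiply by C⁻¹ from the left and K⁻¹ from the right, so X = C⁻¹LK⁻¹.
det C = -1; the adjugate gives C⁻¹ = [[-3, 4, -6], [0, 0, 1], [-1, 1, -1]].
K has determinant 2; K⁻¹ = [[-1/2, 1], [1/2, -2]].
C⁻¹L = [[-25, -15], [-20, -10], [-7, -5]].
X = (C⁻¹L)K⁻¹ = [[5, 5], [5, 0], [1, 3]].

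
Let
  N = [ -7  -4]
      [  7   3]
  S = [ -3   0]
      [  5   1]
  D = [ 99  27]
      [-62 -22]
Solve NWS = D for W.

W = [[-4, -1], [4, -5]]

Isolating W: multiply by N⁻¹ from the left and S⁻¹ from the right, so W = N⁻¹DS⁻¹.
N has determinant 7; N⁻¹ = [[3/7, 4/7], [-1, -1]].
S has determinant -3; S⁻¹ = [[-1/3, 0], [5/3, 1]].
N⁻¹D = [[7, -1], [-37, -5]].
W = (N⁻¹D)S⁻¹ = [[-4, -1], [4, -5]].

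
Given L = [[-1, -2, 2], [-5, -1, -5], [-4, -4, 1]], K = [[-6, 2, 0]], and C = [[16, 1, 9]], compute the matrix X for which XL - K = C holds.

XL = C + K = [[10, 3, 9]].
Since L sits to the right of X, X = (C + K)L⁻¹.
det L = 3, so L⁻¹ = [[-7, -2, 4], [25/3, 7/3, -5], [16/3, 4/3, -3]].
X = (C + K)L⁻¹ = [[3, -1, -2]].

X = [[3, -1, -2]]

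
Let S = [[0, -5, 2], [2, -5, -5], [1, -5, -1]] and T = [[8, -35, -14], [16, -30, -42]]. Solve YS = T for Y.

Y = [[3, 4, 0], [-4, 6, 4]]

Right-multiplying both sides by S⁻¹ gives Y = TS⁻¹.
det S = 5; the adjugate gives S⁻¹ = [[-4, -3, 7], [-3/5, -2/5, 4/5], [-1, -1, 2]].
Y = TS⁻¹ = [[8, -35, -14], [16, -30, -42]] · [[-4, -3, 7], [-3/5, -2/5, 4/5], [-1, -1, 2]] = [[3, 4, 0], [-4, 6, 4]].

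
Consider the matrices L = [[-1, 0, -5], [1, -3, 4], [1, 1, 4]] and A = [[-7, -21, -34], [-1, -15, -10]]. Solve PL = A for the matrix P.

Right-multiplying both sides by L⁻¹ gives P = AL⁻¹.
L has determinant -4; L⁻¹ = [[4, 5/4, 15/4], [0, -1/4, 1/4], [-1, -1/4, -3/4]].
P = AL⁻¹ = [[-7, -21, -34], [-1, -15, -10]] · [[4, 5/4, 15/4], [0, -1/4, 1/4], [-1, -1/4, -3/4]] = [[6, 5, -6], [6, 5, 0]].

P = [[6, 5, -6], [6, 5, 0]]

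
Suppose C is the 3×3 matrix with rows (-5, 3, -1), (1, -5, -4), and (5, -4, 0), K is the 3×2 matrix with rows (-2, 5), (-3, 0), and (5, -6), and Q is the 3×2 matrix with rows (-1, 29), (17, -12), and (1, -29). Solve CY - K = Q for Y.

Y = [[-2, -3], [-4, 5], [1, -4]]

CY = Q + K = [[-3, 34], [14, -12], [6, -35]].
Left-multiplying both sides by C⁻¹ gives Y = C⁻¹(Q + K).
C has determinant -1; C⁻¹ = [[16, -4, 17], [20, -5, 21], [-21, 5, -22]].
Y = C⁻¹(Q + K) = [[-2, -3], [-4, 5], [1, -4]].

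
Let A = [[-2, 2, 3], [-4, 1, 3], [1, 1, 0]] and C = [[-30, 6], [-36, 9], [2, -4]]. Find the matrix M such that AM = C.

M = [[4, 1], [-2, -5], [-6, 6]]

Since A multiplies M on the left, M = A⁻¹C.
det A = -3, so A⁻¹ = [[1, -1, -1], [-1, 1, 2], [5/3, -4/3, -2]].
M = A⁻¹C = [[1, -1, -1], [-1, 1, 2], [5/3, -4/3, -2]] · [[-30, 6], [-36, 9], [2, -4]] = [[4, 1], [-2, -5], [-6, 6]].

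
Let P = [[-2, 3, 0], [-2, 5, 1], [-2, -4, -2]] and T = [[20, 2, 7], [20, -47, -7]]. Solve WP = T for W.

Since P sits to the right of W, W = TP⁻¹.
det P = -6, so P⁻¹ = [[1, -1, -1/2], [1, -2/3, -1/3], [-3, 7/3, 2/3]].
W = TP⁻¹ = [[20, 2, 7], [20, -47, -7]] · [[1, -1, -1/2], [1, -2/3, -1/3], [-3, 7/3, 2/3]] = [[1, -5, -6], [-6, -5, 1]].

W = [[1, -5, -6], [-6, -5, 1]]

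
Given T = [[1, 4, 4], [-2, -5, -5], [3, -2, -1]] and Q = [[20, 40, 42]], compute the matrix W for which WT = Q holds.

W = [[6, -4, 2]]

T is on the right of W, so right-multiply by T⁻¹: W = QT⁻¹.
det T = 3; the adjugate gives T⁻¹ = [[-5/3, -4/3, 0], [-17/3, -13/3, -1], [19/3, 14/3, 1]].
W = QT⁻¹ = [[20, 40, 42]] · [[-5/3, -4/3, 0], [-17/3, -13/3, -1], [19/3, 14/3, 1]] = [[6, -4, 2]].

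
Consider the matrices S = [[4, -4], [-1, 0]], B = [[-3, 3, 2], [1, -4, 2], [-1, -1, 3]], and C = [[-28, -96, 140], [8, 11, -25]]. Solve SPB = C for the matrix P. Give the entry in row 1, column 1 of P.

2

Isolating P: multiply by S⁻¹ from the left and B⁻¹ from the right, so P = S⁻¹CB⁻¹.
S has determinant -4; S⁻¹ = [[0, -1], [-1/4, -1]].
det B = 5, so B⁻¹ = [[-2, -11/5, 14/5], [-1, -7/5, 8/5], [-1, -6/5, 9/5]].
S⁻¹C = [[-8, -11, 25], [-1, 13, -10]].
P = (S⁻¹C)B⁻¹ = [[2, 3, 5], [-1, -4, 0]].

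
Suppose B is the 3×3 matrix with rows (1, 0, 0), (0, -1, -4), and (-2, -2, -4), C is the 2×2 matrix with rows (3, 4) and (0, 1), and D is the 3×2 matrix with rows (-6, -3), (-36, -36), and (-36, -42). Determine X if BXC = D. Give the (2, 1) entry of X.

4

X = B⁻¹DC⁻¹ (apply B⁻¹ on the left and C⁻¹ on the right).
B has determinant -4; B⁻¹ = [[1, 0, 0], [-2, 1, -1], [1/2, -1/2, 1/4]].
det C = 3; the adjugate gives C⁻¹ = [[1/3, -4/3], [0, 1]].
B⁻¹D = [[-6, -3], [12, 12], [6, 6]].
X = (B⁻¹D)C⁻¹ = [[-2, 5], [4, -4], [2, -2]].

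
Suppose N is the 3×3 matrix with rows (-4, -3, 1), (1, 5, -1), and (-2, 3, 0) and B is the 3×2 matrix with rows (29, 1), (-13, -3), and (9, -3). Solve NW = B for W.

Since N multiplies W on the left, W = N⁻¹B.
det N = -5, so N⁻¹ = [[-3/5, -3/5, 2/5], [-2/5, -2/5, 3/5], [-13/5, -18/5, 17/5]].
W = N⁻¹B = [[-3/5, -3/5, 2/5], [-2/5, -2/5, 3/5], [-13/5, -18/5, 17/5]] · [[29, 1], [-13, -3], [9, -3]] = [[-6, 0], [-1, -1], [2, -2]].

W = [[-6, 0], [-1, -1], [2, -2]]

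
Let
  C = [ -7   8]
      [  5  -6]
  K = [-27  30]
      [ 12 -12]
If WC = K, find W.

Right-multiplying both sides by C⁻¹ gives W = KC⁻¹.
det C = 2; the adjugate gives C⁻¹ = [[-3, -4], [-5/2, -7/2]].
W = KC⁻¹ = [[-27, 30], [12, -12]] · [[-3, -4], [-5/2, -7/2]] = [[6, 3], [-6, -6]].

W = [[6, 3], [-6, -6]]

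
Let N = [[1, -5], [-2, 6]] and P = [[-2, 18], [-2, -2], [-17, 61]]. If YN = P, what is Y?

N is on the right of Y, so right-multiply by N⁻¹: Y = PN⁻¹.
N has determinant -4; N⁻¹ = [[-3/2, -5/4], [-1/2, -1/4]].
Y = PN⁻¹ = [[-2, 18], [-2, -2], [-17, 61]] · [[-3/2, -5/4], [-1/2, -1/4]] = [[-6, -2], [4, 3], [-5, 6]].

Y = [[-6, -2], [4, 3], [-5, 6]]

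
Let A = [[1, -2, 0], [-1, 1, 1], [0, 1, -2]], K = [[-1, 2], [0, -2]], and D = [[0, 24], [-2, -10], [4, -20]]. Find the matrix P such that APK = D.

Left-multiply by A⁻¹ and right-multiply by K⁻¹: P = A⁻¹DK⁻¹.
det A = 1, so A⁻¹ = [[-3, -4, -2], [-2, -2, -1], [-1, -1, -1]].
K has determinant 2; K⁻¹ = [[-1, -1], [0, -1/2]].
A⁻¹D = [[0, 8], [0, -8], [-2, 6]].
P = (A⁻¹D)K⁻¹ = [[0, -4], [0, 4], [2, -1]].

P = [[0, -4], [0, 4], [2, -1]]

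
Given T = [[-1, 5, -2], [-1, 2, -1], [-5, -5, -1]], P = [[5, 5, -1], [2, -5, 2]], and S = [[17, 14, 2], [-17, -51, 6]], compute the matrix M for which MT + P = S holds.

MT = S − P = [[12, 9, 3], [-19, -46, 4]].
Since T sits to the right of M, M = (S − P)T⁻¹.
T has determinant -3; T⁻¹ = [[7/3, -5, 1/3], [-4/3, 3, -1/3], [-5, 10, -1]].
M = (S − P)T⁻¹ = [[1, -3, -2], [-3, -3, 5]].

M = [[1, -3, -2], [-3, -3, 5]]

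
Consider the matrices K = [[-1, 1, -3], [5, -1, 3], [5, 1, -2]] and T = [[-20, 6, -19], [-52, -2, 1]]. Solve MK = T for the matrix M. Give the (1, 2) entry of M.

Since K sits to the right of M, M = TK⁻¹.
det K = -4; the adjugate gives K⁻¹ = [[1/4, 1/4, 0], [-25/4, -17/4, 3], [-5/2, -3/2, 1]].
M = TK⁻¹ = [[-20, 6, -19], [-52, -2, 1]] · [[1/4, 1/4, 0], [-25/4, -17/4, 3], [-5/2, -3/2, 1]] = [[5, -2, -1], [-3, -6, -5]].

-2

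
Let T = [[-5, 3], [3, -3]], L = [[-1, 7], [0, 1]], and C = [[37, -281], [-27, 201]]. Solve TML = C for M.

Left-multiply by T⁻¹ and right-multiply by L⁻¹: M = T⁻¹CL⁻¹.
det T = 6, so T⁻¹ = [[-1/2, -1/2], [-1/2, -5/6]].
det L = -1; the adjugate gives L⁻¹ = [[-1, 7], [0, 1]].
T⁻¹C = [[-5, 40], [4, -27]].
M = (T⁻¹C)L⁻¹ = [[5, 5], [-4, 1]].

M = [[5, 5], [-4, 1]]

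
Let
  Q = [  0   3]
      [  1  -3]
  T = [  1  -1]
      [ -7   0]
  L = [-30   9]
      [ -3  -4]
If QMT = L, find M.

M = Q⁻¹LT⁻¹ (apply Q⁻¹ on the left and T⁻¹ on the right).
det Q = -3; the adjugate gives Q⁻¹ = [[1, 1], [1/3, 0]].
det T = -7, so T⁻¹ = [[0, -1/7], [-1, -1/7]].
Q⁻¹L = [[-33, 5], [-10, 3]].
M = (Q⁻¹L)T⁻¹ = [[-5, 4], [-3, 1]].

M = [[-5, 4], [-3, 1]]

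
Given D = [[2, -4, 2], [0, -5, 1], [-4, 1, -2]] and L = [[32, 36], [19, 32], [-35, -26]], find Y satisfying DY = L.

D is on the left of Y, so left-multiply by D⁻¹: Y = D⁻¹L.
det D = -6; the adjugate gives D⁻¹ = [[-3/2, 1, -1], [2/3, -2/3, 1/3], [10/3, -7/3, 5/3]].
Y = D⁻¹L = [[-3/2, 1, -1], [2/3, -2/3, 1/3], [10/3, -7/3, 5/3]] · [[32, 36], [19, 32], [-35, -26]] = [[6, 4], [-3, -6], [4, 2]].

Y = [[6, 4], [-3, -6], [4, 2]]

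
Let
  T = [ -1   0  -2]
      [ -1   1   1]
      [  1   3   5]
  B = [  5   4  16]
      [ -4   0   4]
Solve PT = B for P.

P = [[-5, 1, 1], [-4, 6, -2]]

Right-multiplying both sides by T⁻¹ gives P = BT⁻¹.
det T = 6, so T⁻¹ = [[1/3, -1, 1/3], [1, -1/2, 1/2], [-2/3, 1/2, -1/6]].
P = BT⁻¹ = [[5, 4, 16], [-4, 0, 4]] · [[1/3, -1, 1/3], [1, -1/2, 1/2], [-2/3, 1/2, -1/6]] = [[-5, 1, 1], [-4, 6, -2]].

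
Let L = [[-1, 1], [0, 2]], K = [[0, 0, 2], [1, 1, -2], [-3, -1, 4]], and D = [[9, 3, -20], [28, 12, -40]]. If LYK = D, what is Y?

Y = [[4, 2, -1], [0, 2, -4]]

Isolating Y: multiply by L⁻¹ from the left and K⁻¹ from the right, so Y = L⁻¹DK⁻¹.
det L = -2; the adjugate gives L⁻¹ = [[-1, 1/2], [0, 1/2]].
K has determinant 4; K⁻¹ = [[1/2, -1/2, -1/2], [1/2, 3/2, 1/2], [1/2, 0, 0]].
L⁻¹D = [[5, 3, 0], [14, 6, -20]].
Y = (L⁻¹D)K⁻¹ = [[4, 2, -1], [0, 2, -4]].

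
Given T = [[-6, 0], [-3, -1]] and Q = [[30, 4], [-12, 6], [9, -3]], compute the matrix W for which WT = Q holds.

Since T sits to the right of W, W = QT⁻¹.
T has determinant 6; T⁻¹ = [[-1/6, 0], [1/2, -1]].
W = QT⁻¹ = [[30, 4], [-12, 6], [9, -3]] · [[-1/6, 0], [1/2, -1]] = [[-3, -4], [5, -6], [-3, 3]].

W = [[-3, -4], [5, -6], [-3, 3]]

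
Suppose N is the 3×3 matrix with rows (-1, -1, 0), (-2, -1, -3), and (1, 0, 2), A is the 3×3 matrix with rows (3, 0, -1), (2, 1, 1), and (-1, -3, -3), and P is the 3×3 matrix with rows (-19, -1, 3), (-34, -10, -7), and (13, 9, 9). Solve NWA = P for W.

W = N⁻¹PA⁻¹ (apply N⁻¹ on the left and A⁻¹ on the right).
det N = 1; the adjugate gives N⁻¹ = [[-2, 2, 3], [1, -2, -3], [1, -1, -1]].
A has determinant 5; A⁻¹ = [[0, 3/5, 1/5], [1, -2, -1], [-1, 9/5, 3/5]].
N⁻¹P = [[9, 9, 7], [10, -8, -10], [2, 0, 1]].
W = (N⁻¹P)A⁻¹ = [[2, 0, -3], [2, 4, 4], [-1, 3, 1]].

W = [[2, 0, -3], [2, 4, 4], [-1, 3, 1]]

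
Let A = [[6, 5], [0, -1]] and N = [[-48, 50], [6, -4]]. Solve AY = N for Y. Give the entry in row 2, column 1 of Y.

-6

Since A multiplies Y on the left, Y = A⁻¹N.
A has determinant -6; A⁻¹ = [[1/6, 5/6], [0, -1]].
Y = A⁻¹N = [[1/6, 5/6], [0, -1]] · [[-48, 50], [6, -4]] = [[-3, 5], [-6, 4]].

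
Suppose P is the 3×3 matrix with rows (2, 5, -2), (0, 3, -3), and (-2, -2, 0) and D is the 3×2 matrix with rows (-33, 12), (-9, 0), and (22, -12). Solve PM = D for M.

M = [[-6, 6], [-5, 0], [-2, 0]]

Since P multiplies M on the left, M = P⁻¹D.
det P = 6; the adjugate gives P⁻¹ = [[-1, 2/3, -3/2], [1, -2/3, 1], [1, -1, 1]].
M = P⁻¹D = [[-1, 2/3, -3/2], [1, -2/3, 1], [1, -1, 1]] · [[-33, 12], [-9, 0], [22, -12]] = [[-6, 6], [-5, 0], [-2, 0]].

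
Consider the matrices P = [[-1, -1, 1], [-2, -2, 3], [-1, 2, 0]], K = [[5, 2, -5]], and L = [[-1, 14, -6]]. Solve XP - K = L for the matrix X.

X = [[-2, -3, 4]]

XP = L + K = [[4, 16, -11]].
P is on the right of X, so right-multiply by P⁻¹: X = (L + K)P⁻¹.
P has determinant 3; P⁻¹ = [[-2, 2/3, -1/3], [-1, 1/3, 1/3], [-2, 1, 0]].
X = (L + K)P⁻¹ = [[-2, -3, 4]].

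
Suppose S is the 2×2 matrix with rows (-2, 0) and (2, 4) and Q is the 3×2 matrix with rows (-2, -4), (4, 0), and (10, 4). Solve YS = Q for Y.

Y = [[0, -1], [-2, 0], [-4, 1]]

Since S sits to the right of Y, Y = QS⁻¹.
det S = -8; the adjugate gives S⁻¹ = [[-1/2, 0], [1/4, 1/4]].
Y = QS⁻¹ = [[-2, -4], [4, 0], [10, 4]] · [[-1/2, 0], [1/4, 1/4]] = [[0, -1], [-2, 0], [-4, 1]].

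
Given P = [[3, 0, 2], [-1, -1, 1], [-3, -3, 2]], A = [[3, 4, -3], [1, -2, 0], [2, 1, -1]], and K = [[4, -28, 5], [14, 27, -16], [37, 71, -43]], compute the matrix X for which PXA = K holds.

Left-multiply by P⁻¹ and right-multiply by A⁻¹: X = P⁻¹KA⁻¹.
det P = 3, so P⁻¹ = [[1/3, -2, 2/3], [-1/3, 4, -5/3], [0, 3, -1]].
A has determinant -5; A⁻¹ = [[-2/5, -1/5, 6/5], [-1/5, -3/5, 3/5], [-1, -1, 2]].
P⁻¹K = [[-2, -16, 5], [-7, -1, 6], [5, 10, -5]].
X = (P⁻¹K)A⁻¹ = [[-1, 5, -2], [-3, -4, 3], [1, -2, 2]].

X = [[-1, 5, -2], [-3, -4, 3], [1, -2, 2]]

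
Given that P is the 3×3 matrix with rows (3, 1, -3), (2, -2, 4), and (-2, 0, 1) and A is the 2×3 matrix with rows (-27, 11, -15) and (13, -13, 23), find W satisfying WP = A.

W = [[-1, -6, 6], [-3, 5, -6]]

P is on the right of W, so right-multiply by P⁻¹: W = AP⁻¹.
det P = -4, so P⁻¹ = [[1/2, 1/4, 1/2], [5/2, 3/4, 9/2], [1, 1/2, 2]].
W = AP⁻¹ = [[-27, 11, -15], [13, -13, 23]] · [[1/2, 1/4, 1/2], [5/2, 3/4, 9/2], [1, 1/2, 2]] = [[-1, -6, 6], [-3, 5, -6]].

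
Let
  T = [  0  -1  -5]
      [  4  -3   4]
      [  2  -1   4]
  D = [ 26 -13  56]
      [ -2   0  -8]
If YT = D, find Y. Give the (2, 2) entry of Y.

1

Right-multiplying both sides by T⁻¹ gives Y = DT⁻¹.
det T = -2; the adjugate gives T⁻¹ = [[4, -9/2, 19/2], [4, -5, 10], [-1, 1, -2]].
Y = DT⁻¹ = [[26, -13, 56], [-2, 0, -8]] · [[4, -9/2, 19/2], [4, -5, 10], [-1, 1, -2]] = [[-4, 4, 5], [0, 1, -3]].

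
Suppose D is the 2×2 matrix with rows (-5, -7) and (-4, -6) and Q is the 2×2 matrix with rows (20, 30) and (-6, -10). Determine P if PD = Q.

Right-multiplying both sides by D⁻¹ gives P = QD⁻¹.
det D = 2, so D⁻¹ = [[-3, 7/2], [2, -5/2]].
P = QD⁻¹ = [[20, 30], [-6, -10]] · [[-3, 7/2], [2, -5/2]] = [[0, -5], [-2, 4]].

P = [[0, -5], [-2, 4]]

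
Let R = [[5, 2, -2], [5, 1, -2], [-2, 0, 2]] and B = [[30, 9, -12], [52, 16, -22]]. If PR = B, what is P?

P = [[3, 3, 0], [6, 4, -1]]

Since R sits to the right of P, P = BR⁻¹.
R has determinant -6; R⁻¹ = [[-1/3, 2/3, 1/3], [1, -1, 0], [-1/3, 2/3, 5/6]].
P = BR⁻¹ = [[30, 9, -12], [52, 16, -22]] · [[-1/3, 2/3, 1/3], [1, -1, 0], [-1/3, 2/3, 5/6]] = [[3, 3, 0], [6, 4, -1]].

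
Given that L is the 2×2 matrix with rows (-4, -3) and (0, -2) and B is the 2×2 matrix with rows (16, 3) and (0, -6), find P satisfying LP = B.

P = [[-4, -3], [0, 3]]

L is on the left of P, so left-multiply by L⁻¹: P = L⁻¹B.
det L = 8, so L⁻¹ = [[-1/4, 3/8], [0, -1/2]].
P = L⁻¹B = [[-1/4, 3/8], [0, -1/2]] · [[16, 3], [0, -6]] = [[-4, -3], [0, 3]].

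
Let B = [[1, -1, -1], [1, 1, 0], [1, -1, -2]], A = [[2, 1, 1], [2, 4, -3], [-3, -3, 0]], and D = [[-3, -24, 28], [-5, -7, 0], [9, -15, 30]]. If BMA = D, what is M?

M = [[4, -3, 4], [2, 5, 3], [-5, -1, 0]]

Isolating M: multiply by B⁻¹ from the left and A⁻¹ from the right, so M = B⁻¹DA⁻¹.
det B = -2; the adjugate gives B⁻¹ = [[1, 1/2, -1/2], [-1, 1/2, 1/2], [1, 0, -1]].
det A = -3; the adjugate gives A⁻¹ = [[3, 1, 7/3], [-3, -1, -8/3], [-2, -1, -2]].
B⁻¹D = [[-10, -20, 13], [5, 13, -13], [-12, -9, -2]].
M = (B⁻¹D)A⁻¹ = [[4, -3, 4], [2, 5, 3], [-5, -1, 0]].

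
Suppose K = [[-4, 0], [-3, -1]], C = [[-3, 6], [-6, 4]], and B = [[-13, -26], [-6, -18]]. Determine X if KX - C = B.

KX = B + C = [[-16, -20], [-12, -14]].
Left-multiplying both sides by K⁻¹ gives X = K⁻¹(B + C).
K has determinant 4; K⁻¹ = [[-1/4, 0], [3/4, -1]].
X = K⁻¹(B + C) = [[4, 5], [0, -1]].

X = [[4, 5], [0, -1]]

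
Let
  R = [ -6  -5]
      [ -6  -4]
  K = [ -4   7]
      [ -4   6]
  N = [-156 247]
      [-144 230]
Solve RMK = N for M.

M = [[-3, -1], [1, -4]]

M = R⁻¹NK⁻¹ (apply R⁻¹ on the left and K⁻¹ on the right).
det R = -6, so R⁻¹ = [[2/3, -5/6], [-1, 1]].
K has determinant 4; K⁻¹ = [[3/2, -7/4], [1, -1]].
R⁻¹N = [[16, -27], [12, -17]].
M = (R⁻¹N)K⁻¹ = [[-3, -1], [1, -4]].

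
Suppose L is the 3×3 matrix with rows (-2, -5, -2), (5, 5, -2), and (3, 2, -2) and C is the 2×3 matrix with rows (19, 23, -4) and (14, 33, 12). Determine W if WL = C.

W = [[-1, 4, -1], [-6, 1, -1]]

Since L sits to the right of W, W = CL⁻¹.
det L = 2; the adjugate gives L⁻¹ = [[-3, -7, 10], [2, 5, -7], [-5/2, -11/2, 15/2]].
W = CL⁻¹ = [[19, 23, -4], [14, 33, 12]] · [[-3, -7, 10], [2, 5, -7], [-5/2, -11/2, 15/2]] = [[-1, 4, -1], [-6, 1, -1]].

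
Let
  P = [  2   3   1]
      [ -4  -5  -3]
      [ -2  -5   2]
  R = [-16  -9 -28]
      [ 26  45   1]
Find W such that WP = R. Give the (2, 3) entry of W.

P is on the right of W, so right-multiply by P⁻¹: W = RP⁻¹.
det P = 2, so P⁻¹ = [[-25/2, -11/2, -2], [7, 3, 1], [5, 2, 1]].
W = RP⁻¹ = [[-16, -9, -28], [26, 45, 1]] · [[-25/2, -11/2, -2], [7, 3, 1], [5, 2, 1]] = [[-3, 5, -5], [-5, -6, -6]].

-6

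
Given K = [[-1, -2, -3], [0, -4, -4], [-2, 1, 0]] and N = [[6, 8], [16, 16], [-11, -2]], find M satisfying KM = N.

M = [[5, -2], [-1, -6], [-3, 2]]

Since K multiplies M on the left, M = K⁻¹N.
det K = 4, so K⁻¹ = [[1, -3/4, -1], [2, -3/2, -1], [-2, 5/4, 1]].
M = K⁻¹N = [[1, -3/4, -1], [2, -3/2, -1], [-2, 5/4, 1]] · [[6, 8], [16, 16], [-11, -2]] = [[5, -2], [-1, -6], [-3, 2]].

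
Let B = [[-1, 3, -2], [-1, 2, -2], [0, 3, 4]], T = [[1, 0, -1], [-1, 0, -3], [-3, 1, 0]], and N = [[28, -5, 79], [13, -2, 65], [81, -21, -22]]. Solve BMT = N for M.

M = [[5, 0, 2], [1, -5, -3], [4, 4, -3]]

Left-multiply by B⁻¹ and right-multiply by T⁻¹: M = B⁻¹NT⁻¹.
det B = 4; the adjugate gives B⁻¹ = [[7/2, -9/2, -1/2], [1, -1, 0], [-3/4, 3/4, 1/4]].
det T = 4, so T⁻¹ = [[3/4, -1/4, 0], [9/4, -3/4, 1], [-1/4, -1/4, 0]].
B⁻¹N = [[-1, 2, -5], [15, -3, 14], [9, -3, -16]].
M = (B⁻¹N)T⁻¹ = [[5, 0, 2], [1, -5, -3], [4, 4, -3]].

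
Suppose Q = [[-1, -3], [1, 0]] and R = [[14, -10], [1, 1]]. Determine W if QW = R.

W = [[1, 1], [-5, 3]]

Since Q multiplies W on the left, W = Q⁻¹R.
det Q = 3, so Q⁻¹ = [[0, 1], [-1/3, -1/3]].
W = Q⁻¹R = [[0, 1], [-1/3, -1/3]] · [[14, -10], [1, 1]] = [[1, 1], [-5, 3]].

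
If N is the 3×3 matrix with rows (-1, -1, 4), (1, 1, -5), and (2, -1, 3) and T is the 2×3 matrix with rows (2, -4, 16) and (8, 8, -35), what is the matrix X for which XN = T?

Since N sits to the right of X, X = TN⁻¹.
det N = 3, so N⁻¹ = [[-2/3, -1/3, 1/3], [-13/3, -11/3, -1/3], [-1, -1, 0]].
X = TN⁻¹ = [[2, -4, 16], [8, 8, -35]] · [[-2/3, -1/3, 1/3], [-13/3, -11/3, -1/3], [-1, -1, 0]] = [[0, -2, 2], [-5, 3, 0]].

X = [[0, -2, 2], [-5, 3, 0]]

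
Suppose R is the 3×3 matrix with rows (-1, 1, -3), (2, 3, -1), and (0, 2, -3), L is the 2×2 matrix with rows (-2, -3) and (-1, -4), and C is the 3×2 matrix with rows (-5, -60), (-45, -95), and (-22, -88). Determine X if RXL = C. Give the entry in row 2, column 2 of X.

5

X = R⁻¹CL⁻¹ (apply R⁻¹ on the left and L⁻¹ on the right).
det R = 1, so R⁻¹ = [[-7, -3, 8], [6, 3, -7], [4, 2, -5]].
L has determinant 5; L⁻¹ = [[-4/5, 3/5], [1/5, -2/5]].
R⁻¹C = [[-6, 1], [-11, -29], [0, 10]].
X = (R⁻¹C)L⁻¹ = [[5, -4], [3, 5], [2, -4]].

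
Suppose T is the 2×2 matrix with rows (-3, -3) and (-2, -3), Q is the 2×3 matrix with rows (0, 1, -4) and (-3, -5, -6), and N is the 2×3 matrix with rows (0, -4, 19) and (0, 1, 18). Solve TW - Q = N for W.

TW = N + Q = [[0, -3, 15], [-3, -4, 12]].
Left-multiplying both sides by T⁻¹ gives W = T⁻¹(N + Q).
det T = 3; the adjugate gives T⁻¹ = [[-1, 1], [2/3, -1]].
W = T⁻¹(N + Q) = [[-3, -1, -3], [3, 2, -2]].

W = [[-3, -1, -3], [3, 2, -2]]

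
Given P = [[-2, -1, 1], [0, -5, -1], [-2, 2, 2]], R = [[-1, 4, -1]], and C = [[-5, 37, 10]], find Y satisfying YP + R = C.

Y = [[-3, -4, 5]]

YP = C − R = [[-4, 33, 11]].
Right-multiplying both sides by P⁻¹ gives Y = (C − R)P⁻¹.
P has determinant 4; P⁻¹ = [[-2, 1, 3/2], [1/2, -1/2, -1/2], [-5/2, 3/2, 5/2]].
Y = (C − R)P⁻¹ = [[-3, -4, 5]].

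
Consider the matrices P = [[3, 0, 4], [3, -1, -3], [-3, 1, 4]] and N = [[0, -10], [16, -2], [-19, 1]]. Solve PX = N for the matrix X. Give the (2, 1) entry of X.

Left-multiplying both sides by P⁻¹ gives X = P⁻¹N.
det P = -3; the adjugate gives P⁻¹ = [[1/3, -4/3, -4/3], [1, -8, -7], [0, 1, 1]].
X = P⁻¹N = [[1/3, -4/3, -4/3], [1, -8, -7], [0, 1, 1]] · [[0, -10], [16, -2], [-19, 1]] = [[4, -2], [5, -1], [-3, -1]].

5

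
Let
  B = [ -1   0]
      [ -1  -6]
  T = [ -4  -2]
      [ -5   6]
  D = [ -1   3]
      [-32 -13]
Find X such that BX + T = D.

X = [[-3, -5], [5, 4]]

BX = D − T = [[3, 5], [-27, -19]].
Left-multiplying both sides by B⁻¹ gives X = B⁻¹(D − T).
det B = 6, so B⁻¹ = [[-1, 0], [1/6, -1/6]].
X = B⁻¹(D − T) = [[-3, -5], [5, 4]].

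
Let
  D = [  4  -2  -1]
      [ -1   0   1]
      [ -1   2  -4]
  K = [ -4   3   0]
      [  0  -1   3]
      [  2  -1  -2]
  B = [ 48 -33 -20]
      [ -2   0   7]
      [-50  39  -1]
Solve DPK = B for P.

P = [[1, 1, 5], [3, -2, -1], [-1, 0, 0]]

Isolating P: multiply by D⁻¹ from the left and K⁻¹ from the right, so P = D⁻¹BK⁻¹.
det D = 4, so D⁻¹ = [[-1/2, -5/2, -1/2], [-5/4, -17/4, -3/4], [-1/2, -3/2, -1/2]].
det K = -2; the adjugate gives K⁻¹ = [[-5/2, -3, -9/2], [-3, -4, -6], [-1, -1, -2]].
D⁻¹B = [[6, -3, -7], [-14, 12, -4], [4, -3, 0]].
P = (D⁻¹B)K⁻¹ = [[1, 1, 5], [3, -2, -1], [-1, 0, 0]].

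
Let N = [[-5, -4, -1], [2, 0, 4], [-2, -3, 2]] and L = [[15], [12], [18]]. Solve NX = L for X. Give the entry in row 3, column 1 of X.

5

Since N multiplies X on the left, X = N⁻¹L.
det N = -6; the adjugate gives N⁻¹ = [[-2, -11/6, 8/3], [2, 2, -3], [1, 7/6, -4/3]].
X = N⁻¹L = [[-2, -11/6, 8/3], [2, 2, -3], [1, 7/6, -4/3]] · [[15], [12], [18]] = [[-4], [0], [5]].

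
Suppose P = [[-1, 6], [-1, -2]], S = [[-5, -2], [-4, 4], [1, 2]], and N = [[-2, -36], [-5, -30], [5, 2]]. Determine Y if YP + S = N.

YP = N − S = [[3, -34], [-1, -34], [4, 0]].
Since P sits to the right of Y, Y = (N − S)P⁻¹.
P has determinant 8; P⁻¹ = [[-1/4, -3/4], [1/8, -1/8]].
Y = (N − S)P⁻¹ = [[-5, 2], [-4, 5], [-1, -3]].

Y = [[-5, 2], [-4, 5], [-1, -3]]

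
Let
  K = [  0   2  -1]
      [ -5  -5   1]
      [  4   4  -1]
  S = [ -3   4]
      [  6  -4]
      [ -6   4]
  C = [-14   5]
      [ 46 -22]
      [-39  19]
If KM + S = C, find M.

M = [[-4, 4], [-3, -1], [5, -3]]

KM = C − S = [[-11, 1], [40, -18], [-33, 15]].
K is on the left of M, so left-multiply by K⁻¹: M = K⁻¹(C − S).
det K = -2, so K⁻¹ = [[-1/2, 1, 3/2], [1/2, -2, -5/2], [0, -4, -5]].
M = K⁻¹(C − S) = [[-4, 4], [-3, -1], [5, -3]].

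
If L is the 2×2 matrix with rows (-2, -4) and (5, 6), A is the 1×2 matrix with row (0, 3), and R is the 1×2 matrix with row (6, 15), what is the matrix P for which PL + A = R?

PL = R − A = [[6, 12]].
Since L sits to the right of P, P = (R − A)L⁻¹.
L has determinant 8; L⁻¹ = [[3/4, 1/2], [-5/8, -1/4]].
P = (R − A)L⁻¹ = [[-3, 0]].

P = [[-3, 0]]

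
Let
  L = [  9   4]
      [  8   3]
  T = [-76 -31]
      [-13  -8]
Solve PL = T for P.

P = [[-4, -5], [-5, 4]]

Since L sits to the right of P, P = TL⁻¹.
det L = -5, so L⁻¹ = [[-3/5, 4/5], [8/5, -9/5]].
P = TL⁻¹ = [[-76, -31], [-13, -8]] · [[-3/5, 4/5], [8/5, -9/5]] = [[-4, -5], [-5, 4]].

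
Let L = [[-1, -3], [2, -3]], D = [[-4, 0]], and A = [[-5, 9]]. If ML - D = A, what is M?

M = [[1, -4]]

ML = A + D = [[-9, 9]].
Since L sits to the right of M, M = (A + D)L⁻¹.
det L = 9, so L⁻¹ = [[-1/3, 1/3], [-2/9, -1/9]].
M = (A + D)L⁻¹ = [[1, -4]].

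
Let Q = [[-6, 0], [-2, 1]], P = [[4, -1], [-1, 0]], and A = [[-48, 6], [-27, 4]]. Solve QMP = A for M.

Isolating M: multiply by Q⁻¹ from the left and P⁻¹ from the right, so M = Q⁻¹AP⁻¹.
det Q = -6, so Q⁻¹ = [[-1/6, 0], [-1/3, 1]].
det P = -1; the adjugate gives P⁻¹ = [[0, -1], [-1, -4]].
Q⁻¹A = [[8, -1], [-11, 2]].
M = (Q⁻¹A)P⁻¹ = [[1, -4], [-2, 3]].

M = [[1, -4], [-2, 3]]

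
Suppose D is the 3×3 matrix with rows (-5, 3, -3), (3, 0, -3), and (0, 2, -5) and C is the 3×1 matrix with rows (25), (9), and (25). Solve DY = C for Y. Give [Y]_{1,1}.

-2

D is on the left of Y, so left-multiply by D⁻¹: Y = D⁻¹C.
det D = -3, so D⁻¹ = [[-2, -3, 3], [-5, -25/3, 8], [-2, -10/3, 3]].
Y = D⁻¹C = [[-2, -3, 3], [-5, -25/3, 8], [-2, -10/3, 3]] · [[25], [9], [25]] = [[-2], [0], [-5]].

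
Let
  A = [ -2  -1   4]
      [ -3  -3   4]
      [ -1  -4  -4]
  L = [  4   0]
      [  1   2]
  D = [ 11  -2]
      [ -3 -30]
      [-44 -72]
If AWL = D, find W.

W = [[-2, 4], [1, 5], [0, 3]]

Left-multiply by A⁻¹ and right-multiply by L⁻¹: W = A⁻¹DL⁻¹.
det A = -4, so A⁻¹ = [[-7, 5, -2], [4, -3, 1], [-9/4, 7/4, -3/4]].
det L = 8; the adjugate gives L⁻¹ = [[1/4, 0], [-1/8, 1/2]].
A⁻¹D = [[-4, 8], [9, 10], [3, 6]].
W = (A⁻¹D)L⁻¹ = [[-2, 4], [1, 5], [0, 3]].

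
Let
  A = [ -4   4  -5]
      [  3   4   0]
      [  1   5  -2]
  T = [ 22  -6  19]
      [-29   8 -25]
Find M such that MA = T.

M = [[-3, 4, -2], [5, -3, 0]]

Right-multiplying both sides by A⁻¹ gives M = TA⁻¹.
det A = 1, so A⁻¹ = [[-8, -17, 20], [6, 13, -15], [11, 24, -28]].
M = TA⁻¹ = [[22, -6, 19], [-29, 8, -25]] · [[-8, -17, 20], [6, 13, -15], [11, 24, -28]] = [[-3, 4, -2], [5, -3, 0]].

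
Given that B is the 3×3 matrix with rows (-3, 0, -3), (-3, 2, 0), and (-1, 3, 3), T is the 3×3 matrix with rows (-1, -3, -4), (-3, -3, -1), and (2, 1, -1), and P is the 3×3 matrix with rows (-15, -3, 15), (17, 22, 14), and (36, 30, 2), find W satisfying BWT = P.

W = B⁻¹PT⁻¹ (apply B⁻¹ on the left and T⁻¹ on the right).
B has determinant 3; B⁻¹ = [[2, -3, 2], [3, -4, 3], [-7/3, 3, -2]].
T has determinant -1; T⁻¹ = [[-4, 7, 9], [5, -9, -11], [-3, 5, 6]].
B⁻¹P = [[-9, -12, -8], [-5, -7, -5], [14, 13, 3]].
W = (B⁻¹P)T⁻¹ = [[0, 5, 3], [0, 3, 2], [0, -4, 1]].

W = [[0, 5, 3], [0, 3, 2], [0, -4, 1]]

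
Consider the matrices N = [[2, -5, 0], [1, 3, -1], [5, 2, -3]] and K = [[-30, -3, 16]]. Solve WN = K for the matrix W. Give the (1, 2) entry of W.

-1

Right-multiplying both sides by N⁻¹ gives W = KN⁻¹.
det N = -4; the adjugate gives N⁻¹ = [[7/4, 15/4, -5/4], [1/2, 3/2, -1/2], [13/4, 29/4, -11/4]].
W = KN⁻¹ = [[-30, -3, 16]] · [[7/4, 15/4, -5/4], [1/2, 3/2, -1/2], [13/4, 29/4, -11/4]] = [[-2, -1, -5]].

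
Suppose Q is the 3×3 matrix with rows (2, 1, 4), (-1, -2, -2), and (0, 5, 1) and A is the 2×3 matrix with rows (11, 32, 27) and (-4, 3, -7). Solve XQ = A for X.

Since Q sits to the right of X, X = AQ⁻¹.
Q has determinant -3; Q⁻¹ = [[-8/3, -19/3, -2], [-1/3, -2/3, 0], [5/3, 10/3, 1]].
X = AQ⁻¹ = [[11, 32, 27], [-4, 3, -7]] · [[-8/3, -19/3, -2], [-1/3, -2/3, 0], [5/3, 10/3, 1]] = [[5, -1, 5], [-2, 0, 1]].

X = [[5, -1, 5], [-2, 0, 1]]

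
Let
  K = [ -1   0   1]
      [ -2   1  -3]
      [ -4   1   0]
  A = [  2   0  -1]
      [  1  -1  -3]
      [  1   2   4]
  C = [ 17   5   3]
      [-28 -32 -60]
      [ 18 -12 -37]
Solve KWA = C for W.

Isolating W: multiply by K⁻¹ from the left and A⁻¹ from the right, so W = K⁻¹CA⁻¹.
K has determinant -1; K⁻¹ = [[-3, -1, 1], [-12, -4, 5], [-2, -1, 1]].
A has determinant 1; A⁻¹ = [[2, -2, -1], [-7, 9, 5], [3, -4, -2]].
K⁻¹C = [[-5, 5, 14], [-2, 8, 19], [12, 10, 17]].
W = (K⁻¹C)A⁻¹ = [[-3, -1, 2], [-3, 0, 4], [5, -2, 4]].

W = [[-3, -1, 2], [-3, 0, 4], [5, -2, 4]]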